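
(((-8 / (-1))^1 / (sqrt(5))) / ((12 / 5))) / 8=sqrt(5) / 12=0.19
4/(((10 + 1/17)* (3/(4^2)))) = 1088/513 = 2.12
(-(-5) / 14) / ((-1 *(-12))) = 5 / 168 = 0.03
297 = 297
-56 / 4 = -14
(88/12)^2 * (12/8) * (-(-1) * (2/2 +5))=484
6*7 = 42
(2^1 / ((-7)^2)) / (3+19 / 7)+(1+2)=421 / 140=3.01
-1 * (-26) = 26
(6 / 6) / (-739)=-1 / 739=-0.00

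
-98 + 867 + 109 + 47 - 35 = 890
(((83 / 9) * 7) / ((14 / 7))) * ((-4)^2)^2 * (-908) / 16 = -468931.56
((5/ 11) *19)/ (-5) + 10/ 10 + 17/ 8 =123/ 88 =1.40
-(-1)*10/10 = 1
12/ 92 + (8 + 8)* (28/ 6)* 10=51529/ 69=746.80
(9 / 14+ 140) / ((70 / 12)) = 5907 / 245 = 24.11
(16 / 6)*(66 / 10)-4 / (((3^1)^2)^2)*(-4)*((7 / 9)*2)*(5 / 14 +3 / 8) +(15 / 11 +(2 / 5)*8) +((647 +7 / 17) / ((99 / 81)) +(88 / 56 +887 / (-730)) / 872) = 335363692862791 / 607444382160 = 552.09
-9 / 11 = -0.82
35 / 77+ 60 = 665 / 11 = 60.45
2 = 2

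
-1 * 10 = -10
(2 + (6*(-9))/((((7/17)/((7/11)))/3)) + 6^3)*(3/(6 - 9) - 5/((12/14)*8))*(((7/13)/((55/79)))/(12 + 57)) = 0.63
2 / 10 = 1 / 5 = 0.20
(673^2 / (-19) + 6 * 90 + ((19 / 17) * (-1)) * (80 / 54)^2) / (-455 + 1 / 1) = 5486574517 / 106902018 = 51.32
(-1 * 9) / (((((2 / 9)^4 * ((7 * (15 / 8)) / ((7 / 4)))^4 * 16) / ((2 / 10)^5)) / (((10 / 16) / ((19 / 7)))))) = -5103 / 950000000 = -0.00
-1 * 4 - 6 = -10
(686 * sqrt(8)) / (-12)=-343 * sqrt(2) / 3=-161.69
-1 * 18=-18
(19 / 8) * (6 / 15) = 19 / 20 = 0.95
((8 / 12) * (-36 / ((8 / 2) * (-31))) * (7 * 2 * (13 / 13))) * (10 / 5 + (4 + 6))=1008 / 31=32.52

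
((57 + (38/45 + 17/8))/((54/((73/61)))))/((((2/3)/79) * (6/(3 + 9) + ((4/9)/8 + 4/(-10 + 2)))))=2834.79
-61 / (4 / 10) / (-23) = 305 / 46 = 6.63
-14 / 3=-4.67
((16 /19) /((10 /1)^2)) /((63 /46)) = 184 /29925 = 0.01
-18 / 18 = -1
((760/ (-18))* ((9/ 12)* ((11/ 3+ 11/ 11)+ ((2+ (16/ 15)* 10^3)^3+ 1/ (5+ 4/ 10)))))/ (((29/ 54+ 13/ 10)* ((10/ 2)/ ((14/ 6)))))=-21913522854755/ 2232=-9817886583.67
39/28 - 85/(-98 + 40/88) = 68027/30044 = 2.26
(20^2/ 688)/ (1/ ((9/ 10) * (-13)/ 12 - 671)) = -390.68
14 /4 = 3.50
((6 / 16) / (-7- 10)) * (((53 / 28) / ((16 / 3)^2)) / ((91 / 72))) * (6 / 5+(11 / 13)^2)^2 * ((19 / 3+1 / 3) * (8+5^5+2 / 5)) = -176295176258391 / 1979437241600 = -89.06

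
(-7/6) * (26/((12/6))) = -91/6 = -15.17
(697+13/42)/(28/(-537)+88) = 5242373/661192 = 7.93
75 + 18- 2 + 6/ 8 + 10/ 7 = 2609/ 28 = 93.18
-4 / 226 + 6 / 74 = 265 / 4181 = 0.06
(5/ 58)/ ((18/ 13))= 65/ 1044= 0.06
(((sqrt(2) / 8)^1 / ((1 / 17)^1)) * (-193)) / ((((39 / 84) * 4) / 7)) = -160769 * sqrt(2) / 104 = -2186.17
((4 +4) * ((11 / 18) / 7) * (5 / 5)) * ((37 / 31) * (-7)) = -1628 / 279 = -5.84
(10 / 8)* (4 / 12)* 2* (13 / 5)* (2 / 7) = 13 / 21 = 0.62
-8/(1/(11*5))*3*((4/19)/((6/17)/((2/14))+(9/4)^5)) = -30638080/6629993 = -4.62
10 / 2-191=-186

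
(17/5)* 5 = 17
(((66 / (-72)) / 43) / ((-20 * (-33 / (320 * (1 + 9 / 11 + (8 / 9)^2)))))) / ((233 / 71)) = -0.01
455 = 455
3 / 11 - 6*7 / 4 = -10.23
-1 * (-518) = 518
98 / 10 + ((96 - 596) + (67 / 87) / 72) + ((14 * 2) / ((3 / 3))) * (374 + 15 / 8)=314274611 / 31320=10034.31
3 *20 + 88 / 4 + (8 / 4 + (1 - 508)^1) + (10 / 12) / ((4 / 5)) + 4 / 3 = -3365 / 8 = -420.62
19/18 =1.06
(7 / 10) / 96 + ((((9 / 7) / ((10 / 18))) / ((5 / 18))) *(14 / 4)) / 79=142733 / 379200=0.38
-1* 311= -311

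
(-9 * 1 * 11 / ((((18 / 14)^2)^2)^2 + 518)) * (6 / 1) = -3424291794 / 3029213639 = -1.13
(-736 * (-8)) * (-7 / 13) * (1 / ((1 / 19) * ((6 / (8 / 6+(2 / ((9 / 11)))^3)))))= -4549834240 / 28431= -160030.75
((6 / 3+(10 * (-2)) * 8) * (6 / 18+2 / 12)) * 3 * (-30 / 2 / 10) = 711 / 2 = 355.50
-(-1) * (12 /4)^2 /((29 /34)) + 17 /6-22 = -1499 /174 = -8.61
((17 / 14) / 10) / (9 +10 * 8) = 17 / 12460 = 0.00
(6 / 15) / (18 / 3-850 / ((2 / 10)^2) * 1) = -1 / 53110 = -0.00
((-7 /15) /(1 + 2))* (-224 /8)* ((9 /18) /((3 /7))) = 686 /135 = 5.08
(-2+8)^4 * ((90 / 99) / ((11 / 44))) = 51840 / 11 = 4712.73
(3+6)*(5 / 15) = 3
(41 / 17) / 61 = 41 / 1037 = 0.04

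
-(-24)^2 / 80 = -36 / 5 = -7.20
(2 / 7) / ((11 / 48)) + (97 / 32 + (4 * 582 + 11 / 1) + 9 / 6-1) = 5775069 / 2464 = 2343.78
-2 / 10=-1 / 5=-0.20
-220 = -220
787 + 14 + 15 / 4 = 3219 / 4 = 804.75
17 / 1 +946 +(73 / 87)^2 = 7294276 / 7569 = 963.70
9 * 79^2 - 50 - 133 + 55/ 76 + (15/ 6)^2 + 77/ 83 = 176604765/ 3154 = 55993.90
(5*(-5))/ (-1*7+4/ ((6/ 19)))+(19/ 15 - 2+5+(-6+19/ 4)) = -1423/ 1020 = -1.40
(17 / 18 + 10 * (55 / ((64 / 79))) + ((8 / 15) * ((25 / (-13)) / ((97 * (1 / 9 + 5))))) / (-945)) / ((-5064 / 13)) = -4416766985 / 2530703616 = -1.75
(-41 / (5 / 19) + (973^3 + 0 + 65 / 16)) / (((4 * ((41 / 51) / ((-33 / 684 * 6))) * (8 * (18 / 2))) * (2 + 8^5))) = -13780660792327 / 392107468800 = -35.15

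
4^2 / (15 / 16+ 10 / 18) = 2304 / 215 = 10.72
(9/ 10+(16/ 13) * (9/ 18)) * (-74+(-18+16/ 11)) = -98106/ 715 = -137.21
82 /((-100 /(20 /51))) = -82 /255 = -0.32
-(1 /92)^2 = -1 /8464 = -0.00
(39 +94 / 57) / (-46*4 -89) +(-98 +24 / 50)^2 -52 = 13140710837 / 1389375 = 9458.00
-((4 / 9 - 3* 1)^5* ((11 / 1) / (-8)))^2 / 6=-5012607856851529 / 1338925209984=-3743.75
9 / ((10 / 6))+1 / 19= 518 / 95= 5.45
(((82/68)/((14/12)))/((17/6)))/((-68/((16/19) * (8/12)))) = -1968/653429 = -0.00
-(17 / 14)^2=-289 / 196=-1.47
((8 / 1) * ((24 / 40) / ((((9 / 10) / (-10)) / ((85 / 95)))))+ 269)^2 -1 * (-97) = 159402922 / 3249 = 49062.15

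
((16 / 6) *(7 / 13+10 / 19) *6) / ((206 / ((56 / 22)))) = 58912 / 279851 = 0.21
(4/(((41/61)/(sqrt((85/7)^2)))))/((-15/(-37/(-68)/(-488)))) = 37/6888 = 0.01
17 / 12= 1.42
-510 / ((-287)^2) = -510 / 82369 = -0.01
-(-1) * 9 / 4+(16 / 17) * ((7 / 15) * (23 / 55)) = 136529 / 56100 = 2.43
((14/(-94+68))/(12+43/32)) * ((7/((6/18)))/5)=-672/3965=-0.17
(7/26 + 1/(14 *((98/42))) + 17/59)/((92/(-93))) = -1027557/1728818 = -0.59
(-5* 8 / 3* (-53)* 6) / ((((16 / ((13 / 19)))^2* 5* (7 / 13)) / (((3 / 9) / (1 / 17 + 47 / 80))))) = 9897485 / 6663699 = 1.49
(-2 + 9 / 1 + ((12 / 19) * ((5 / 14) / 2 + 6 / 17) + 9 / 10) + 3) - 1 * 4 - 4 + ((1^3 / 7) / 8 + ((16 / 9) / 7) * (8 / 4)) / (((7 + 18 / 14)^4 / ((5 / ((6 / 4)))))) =44711928506531 / 13816762626240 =3.24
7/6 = 1.17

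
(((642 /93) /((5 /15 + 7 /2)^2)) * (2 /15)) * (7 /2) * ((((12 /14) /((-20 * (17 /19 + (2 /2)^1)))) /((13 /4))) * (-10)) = 16264 /1065935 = 0.02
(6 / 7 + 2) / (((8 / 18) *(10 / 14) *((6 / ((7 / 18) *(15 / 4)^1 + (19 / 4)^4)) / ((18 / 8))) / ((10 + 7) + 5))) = 38816217 / 1024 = 37906.46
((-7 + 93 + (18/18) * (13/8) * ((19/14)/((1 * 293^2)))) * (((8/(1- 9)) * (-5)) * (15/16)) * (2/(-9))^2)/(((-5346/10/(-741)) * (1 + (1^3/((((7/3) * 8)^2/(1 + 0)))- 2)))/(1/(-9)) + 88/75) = 99285161259375/38142306437059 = 2.60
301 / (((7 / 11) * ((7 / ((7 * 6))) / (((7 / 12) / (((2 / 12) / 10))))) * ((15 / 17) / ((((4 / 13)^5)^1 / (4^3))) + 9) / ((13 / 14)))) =8362640 / 1857281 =4.50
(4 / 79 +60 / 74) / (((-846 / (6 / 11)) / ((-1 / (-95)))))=-2518 / 430689435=-0.00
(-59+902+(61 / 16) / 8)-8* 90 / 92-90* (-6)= 4049915 / 2944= 1375.65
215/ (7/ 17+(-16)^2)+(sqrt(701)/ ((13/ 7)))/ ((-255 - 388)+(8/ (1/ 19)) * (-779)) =3655/ 4359 - 7 * sqrt(701)/ 1547663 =0.84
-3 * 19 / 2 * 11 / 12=-209 / 8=-26.12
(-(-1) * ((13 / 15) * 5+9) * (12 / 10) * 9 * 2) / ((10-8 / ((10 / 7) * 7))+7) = 160 / 9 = 17.78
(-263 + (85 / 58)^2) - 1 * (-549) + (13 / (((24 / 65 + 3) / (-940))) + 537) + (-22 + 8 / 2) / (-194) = -200213558285 / 71461452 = -2801.70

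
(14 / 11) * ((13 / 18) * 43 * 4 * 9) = 15652 / 11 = 1422.91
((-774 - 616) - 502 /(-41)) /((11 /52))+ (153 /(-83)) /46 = -11214970571 /1721918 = -6513.07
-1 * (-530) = 530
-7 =-7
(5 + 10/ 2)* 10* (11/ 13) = 1100/ 13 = 84.62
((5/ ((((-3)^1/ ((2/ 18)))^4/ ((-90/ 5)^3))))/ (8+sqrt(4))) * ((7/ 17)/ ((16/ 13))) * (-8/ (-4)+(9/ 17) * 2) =-1183/ 210681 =-0.01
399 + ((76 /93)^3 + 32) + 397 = 666446572 /804357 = 828.55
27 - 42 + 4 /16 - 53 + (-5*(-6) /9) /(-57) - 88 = -155.81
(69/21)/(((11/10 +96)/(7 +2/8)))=3335/13594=0.25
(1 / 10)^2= 1 / 100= 0.01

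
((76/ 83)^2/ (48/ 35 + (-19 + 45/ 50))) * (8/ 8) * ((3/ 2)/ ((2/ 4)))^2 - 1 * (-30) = 238371690/ 8067019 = 29.55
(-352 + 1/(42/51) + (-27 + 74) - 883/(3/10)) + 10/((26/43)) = -1763897/546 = -3230.58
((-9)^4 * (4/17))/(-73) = -26244/1241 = -21.15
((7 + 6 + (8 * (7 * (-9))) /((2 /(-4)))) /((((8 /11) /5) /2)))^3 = 2766848123810.55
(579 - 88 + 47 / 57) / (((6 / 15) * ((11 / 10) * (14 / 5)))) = 1752125 / 4389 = 399.21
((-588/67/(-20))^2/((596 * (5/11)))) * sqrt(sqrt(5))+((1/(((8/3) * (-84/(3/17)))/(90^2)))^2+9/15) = 237699 * 5^(1/4)/334430500+187247037/4531520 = 41.32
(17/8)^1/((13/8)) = 1.31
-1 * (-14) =14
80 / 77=1.04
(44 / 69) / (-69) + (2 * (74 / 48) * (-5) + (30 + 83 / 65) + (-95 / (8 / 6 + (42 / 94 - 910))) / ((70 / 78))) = 17718154414841 / 1109633796180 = 15.97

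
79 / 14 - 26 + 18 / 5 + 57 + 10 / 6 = 8801 / 210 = 41.91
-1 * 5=-5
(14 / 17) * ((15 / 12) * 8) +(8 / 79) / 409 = 4523676 / 549287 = 8.24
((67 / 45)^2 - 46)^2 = 7860772921 / 4100625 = 1916.97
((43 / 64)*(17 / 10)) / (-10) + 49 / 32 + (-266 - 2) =-1706131 / 6400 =-266.58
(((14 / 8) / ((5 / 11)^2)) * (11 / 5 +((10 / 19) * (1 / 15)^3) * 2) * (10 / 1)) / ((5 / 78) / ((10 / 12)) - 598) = -310719409 / 996887250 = -0.31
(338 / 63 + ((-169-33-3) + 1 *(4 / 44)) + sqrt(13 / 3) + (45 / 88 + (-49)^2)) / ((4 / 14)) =7 *sqrt(39) / 6 + 12207707 / 1584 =7714.17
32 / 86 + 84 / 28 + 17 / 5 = 1456 / 215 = 6.77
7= 7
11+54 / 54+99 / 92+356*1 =33955 / 92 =369.08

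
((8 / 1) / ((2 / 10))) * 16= 640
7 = 7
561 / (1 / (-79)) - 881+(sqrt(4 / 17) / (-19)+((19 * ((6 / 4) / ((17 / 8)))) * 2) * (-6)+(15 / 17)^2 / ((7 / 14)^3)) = -13107512 / 289 - 2 * sqrt(17) / 323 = -45354.74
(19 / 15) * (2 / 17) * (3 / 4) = 19 / 170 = 0.11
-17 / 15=-1.13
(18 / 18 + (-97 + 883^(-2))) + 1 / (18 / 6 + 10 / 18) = -2388187375 / 24950048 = -95.72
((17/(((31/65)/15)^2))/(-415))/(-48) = 1077375/1276208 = 0.84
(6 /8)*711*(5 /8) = 10665 /32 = 333.28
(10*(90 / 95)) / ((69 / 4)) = 0.55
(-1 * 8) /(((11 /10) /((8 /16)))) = -40 /11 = -3.64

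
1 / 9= 0.11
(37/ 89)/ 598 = 37/ 53222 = 0.00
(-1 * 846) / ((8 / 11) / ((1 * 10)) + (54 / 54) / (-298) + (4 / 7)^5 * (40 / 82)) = -9554838996780 / 1119159119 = -8537.52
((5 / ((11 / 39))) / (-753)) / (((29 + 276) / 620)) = -8060 / 168421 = -0.05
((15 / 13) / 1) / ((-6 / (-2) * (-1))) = -5 / 13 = -0.38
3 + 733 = 736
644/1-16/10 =3212/5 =642.40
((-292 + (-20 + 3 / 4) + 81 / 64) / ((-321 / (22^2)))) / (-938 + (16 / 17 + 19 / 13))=-16076203 / 32180464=-0.50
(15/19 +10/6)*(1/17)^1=140/969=0.14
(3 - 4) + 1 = 0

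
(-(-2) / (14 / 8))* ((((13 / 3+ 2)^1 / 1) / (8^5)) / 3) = 19 / 258048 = 0.00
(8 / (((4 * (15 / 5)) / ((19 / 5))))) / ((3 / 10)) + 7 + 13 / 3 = 178 / 9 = 19.78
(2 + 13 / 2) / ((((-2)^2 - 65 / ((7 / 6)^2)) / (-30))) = 12495 / 2144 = 5.83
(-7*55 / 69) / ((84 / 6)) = -55 / 138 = -0.40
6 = 6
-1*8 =-8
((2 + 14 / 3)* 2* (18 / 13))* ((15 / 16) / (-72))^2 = 125 / 39936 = 0.00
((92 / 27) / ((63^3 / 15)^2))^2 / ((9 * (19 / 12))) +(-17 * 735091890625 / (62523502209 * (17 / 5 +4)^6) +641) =3298158386441482843170869110741562032 / 5145342666584072785478927308306377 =641.00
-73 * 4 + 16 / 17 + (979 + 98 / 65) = 761841 / 1105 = 689.45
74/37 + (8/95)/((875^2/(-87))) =145468054/72734375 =2.00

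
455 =455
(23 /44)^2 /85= 529 /164560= 0.00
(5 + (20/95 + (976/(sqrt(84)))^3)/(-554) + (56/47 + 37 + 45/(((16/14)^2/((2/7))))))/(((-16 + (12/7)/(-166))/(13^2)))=-41219760561343/73630464704 + 407534398336 * sqrt(21)/81164601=22449.68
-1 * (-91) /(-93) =-91 /93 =-0.98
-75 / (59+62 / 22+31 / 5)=-1375 / 1247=-1.10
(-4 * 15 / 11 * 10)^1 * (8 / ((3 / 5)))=-727.27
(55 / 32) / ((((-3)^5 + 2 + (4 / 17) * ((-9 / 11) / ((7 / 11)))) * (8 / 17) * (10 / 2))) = -22253 / 7351040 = -0.00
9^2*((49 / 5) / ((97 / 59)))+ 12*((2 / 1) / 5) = 236499 / 485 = 487.63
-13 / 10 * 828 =-5382 / 5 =-1076.40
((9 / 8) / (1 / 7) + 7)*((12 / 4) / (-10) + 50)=739.29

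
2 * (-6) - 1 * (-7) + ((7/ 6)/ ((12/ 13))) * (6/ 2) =-29/ 24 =-1.21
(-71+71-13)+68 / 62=-369 / 31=-11.90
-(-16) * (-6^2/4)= -144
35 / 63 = 5 / 9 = 0.56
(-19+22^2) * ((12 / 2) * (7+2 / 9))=20150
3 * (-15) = -45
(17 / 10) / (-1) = -17 / 10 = -1.70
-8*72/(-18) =32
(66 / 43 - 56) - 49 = -4449 / 43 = -103.47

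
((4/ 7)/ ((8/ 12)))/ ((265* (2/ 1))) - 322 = -597307/ 1855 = -322.00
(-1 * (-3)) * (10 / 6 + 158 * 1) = 479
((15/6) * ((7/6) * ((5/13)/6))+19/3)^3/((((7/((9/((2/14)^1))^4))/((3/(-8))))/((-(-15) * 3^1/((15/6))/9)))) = -2105173982826747/4499456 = -467873001.28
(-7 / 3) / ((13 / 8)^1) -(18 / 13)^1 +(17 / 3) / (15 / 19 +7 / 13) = 6169 / 4264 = 1.45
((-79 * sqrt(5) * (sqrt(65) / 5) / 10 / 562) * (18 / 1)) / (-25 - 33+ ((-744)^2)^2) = -711 * sqrt(13) / 860989910098780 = -0.00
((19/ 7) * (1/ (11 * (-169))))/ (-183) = 19/ 2381379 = 0.00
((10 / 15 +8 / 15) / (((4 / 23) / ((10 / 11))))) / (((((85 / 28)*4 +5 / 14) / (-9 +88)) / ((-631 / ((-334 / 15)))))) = 10318743 / 9185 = 1123.43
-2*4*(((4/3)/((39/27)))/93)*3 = -96/403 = -0.24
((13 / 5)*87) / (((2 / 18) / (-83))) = -844857 / 5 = -168971.40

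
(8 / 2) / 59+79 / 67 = 1.25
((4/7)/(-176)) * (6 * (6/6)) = -3/154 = -0.02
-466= -466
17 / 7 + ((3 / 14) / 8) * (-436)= -37 / 4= -9.25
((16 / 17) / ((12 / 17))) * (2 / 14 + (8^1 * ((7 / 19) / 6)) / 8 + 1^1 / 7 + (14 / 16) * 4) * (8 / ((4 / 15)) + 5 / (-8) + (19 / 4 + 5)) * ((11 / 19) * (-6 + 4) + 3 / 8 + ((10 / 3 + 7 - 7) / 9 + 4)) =7073738965 / 9824976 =719.98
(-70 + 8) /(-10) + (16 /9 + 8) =719 /45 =15.98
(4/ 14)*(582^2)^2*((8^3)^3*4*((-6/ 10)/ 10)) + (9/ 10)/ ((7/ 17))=-369583916367659138307/ 350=-1055954046764740395.16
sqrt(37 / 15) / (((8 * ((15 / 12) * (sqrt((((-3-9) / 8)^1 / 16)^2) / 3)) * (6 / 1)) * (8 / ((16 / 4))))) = 4 * sqrt(555) / 225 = 0.42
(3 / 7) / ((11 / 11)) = 3 / 7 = 0.43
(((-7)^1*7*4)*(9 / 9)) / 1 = -196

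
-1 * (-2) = 2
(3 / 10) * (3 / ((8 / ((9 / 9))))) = 9 / 80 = 0.11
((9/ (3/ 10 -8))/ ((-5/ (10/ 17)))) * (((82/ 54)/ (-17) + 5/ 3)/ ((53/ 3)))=14480/ 1179409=0.01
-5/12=-0.42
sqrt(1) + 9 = 10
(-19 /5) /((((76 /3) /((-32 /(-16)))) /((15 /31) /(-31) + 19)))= -27366 /4805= -5.70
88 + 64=152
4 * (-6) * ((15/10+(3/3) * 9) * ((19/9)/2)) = -266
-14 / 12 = -7 / 6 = -1.17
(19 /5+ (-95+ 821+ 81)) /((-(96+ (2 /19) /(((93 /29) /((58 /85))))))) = -60889053 /7211042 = -8.44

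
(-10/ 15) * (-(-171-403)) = -1148/ 3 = -382.67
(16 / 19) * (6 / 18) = 16 / 57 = 0.28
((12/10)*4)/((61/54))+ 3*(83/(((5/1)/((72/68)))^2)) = 15.42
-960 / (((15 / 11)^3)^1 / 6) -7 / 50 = -340757 / 150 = -2271.71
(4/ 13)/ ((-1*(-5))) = 4/ 65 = 0.06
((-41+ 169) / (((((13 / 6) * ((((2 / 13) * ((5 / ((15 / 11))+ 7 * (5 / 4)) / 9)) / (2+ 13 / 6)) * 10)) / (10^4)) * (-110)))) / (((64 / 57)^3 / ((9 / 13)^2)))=-253135681875 / 70909696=-3569.83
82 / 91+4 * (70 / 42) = 2066 / 273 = 7.57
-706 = -706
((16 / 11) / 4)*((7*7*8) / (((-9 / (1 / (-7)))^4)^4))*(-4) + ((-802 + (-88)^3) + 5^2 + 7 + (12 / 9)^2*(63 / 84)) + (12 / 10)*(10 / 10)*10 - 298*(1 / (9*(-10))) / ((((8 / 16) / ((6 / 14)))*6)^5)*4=-47156912665794430748089591697983522 / 69121857559388144291592075495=-682228.67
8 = 8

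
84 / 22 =3.82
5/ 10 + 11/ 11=3/ 2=1.50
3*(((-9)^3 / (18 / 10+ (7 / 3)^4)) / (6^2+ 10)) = -885735 / 585764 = -1.51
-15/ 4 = -3.75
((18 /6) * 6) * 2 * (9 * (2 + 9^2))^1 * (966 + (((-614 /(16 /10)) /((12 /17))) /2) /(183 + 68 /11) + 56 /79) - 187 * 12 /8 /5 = 170699027699469 /6575960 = 25958039.24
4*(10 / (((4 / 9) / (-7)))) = -630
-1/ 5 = -0.20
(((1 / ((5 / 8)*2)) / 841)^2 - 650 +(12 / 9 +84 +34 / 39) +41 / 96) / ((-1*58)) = 4143977054369 / 426631899200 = 9.71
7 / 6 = 1.17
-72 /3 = -24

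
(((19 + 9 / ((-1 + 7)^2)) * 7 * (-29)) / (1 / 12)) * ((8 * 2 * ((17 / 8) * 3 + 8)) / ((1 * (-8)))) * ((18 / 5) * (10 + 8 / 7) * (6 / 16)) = 162243081 / 8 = 20280385.12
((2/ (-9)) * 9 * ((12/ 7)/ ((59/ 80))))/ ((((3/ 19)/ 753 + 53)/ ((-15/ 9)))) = 7630400/ 52194527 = 0.15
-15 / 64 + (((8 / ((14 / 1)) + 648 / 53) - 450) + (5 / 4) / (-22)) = -114266263 / 261184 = -437.49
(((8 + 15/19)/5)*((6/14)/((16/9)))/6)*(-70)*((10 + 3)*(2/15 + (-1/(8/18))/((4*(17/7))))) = 2611713/413440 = 6.32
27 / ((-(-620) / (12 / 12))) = 27 / 620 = 0.04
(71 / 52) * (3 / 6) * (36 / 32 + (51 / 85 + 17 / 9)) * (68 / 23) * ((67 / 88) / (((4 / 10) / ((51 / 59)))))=1788579673 / 149031168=12.00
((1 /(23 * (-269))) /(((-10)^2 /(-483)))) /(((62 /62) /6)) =63 /13450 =0.00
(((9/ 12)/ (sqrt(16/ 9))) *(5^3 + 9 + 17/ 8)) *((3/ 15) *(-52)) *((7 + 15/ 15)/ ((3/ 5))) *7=-297297/ 4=-74324.25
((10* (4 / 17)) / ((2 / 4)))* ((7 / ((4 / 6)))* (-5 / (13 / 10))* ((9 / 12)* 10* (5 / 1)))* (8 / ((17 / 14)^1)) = -176400000 / 3757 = -46952.36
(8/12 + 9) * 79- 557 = 620/3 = 206.67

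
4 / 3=1.33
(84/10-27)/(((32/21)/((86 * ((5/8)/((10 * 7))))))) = -11997/1280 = -9.37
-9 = -9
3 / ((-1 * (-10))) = 3 / 10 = 0.30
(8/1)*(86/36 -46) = -3140/9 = -348.89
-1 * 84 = -84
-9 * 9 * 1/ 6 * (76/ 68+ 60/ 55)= -11151/ 374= -29.82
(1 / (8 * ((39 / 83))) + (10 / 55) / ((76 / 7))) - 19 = -1220513 / 65208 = -18.72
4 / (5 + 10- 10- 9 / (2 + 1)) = 2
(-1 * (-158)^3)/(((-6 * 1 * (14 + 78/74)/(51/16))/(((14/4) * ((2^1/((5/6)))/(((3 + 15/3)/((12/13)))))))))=-19537656453/144820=-134909.93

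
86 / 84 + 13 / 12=59 / 28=2.11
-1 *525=-525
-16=-16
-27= -27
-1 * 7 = -7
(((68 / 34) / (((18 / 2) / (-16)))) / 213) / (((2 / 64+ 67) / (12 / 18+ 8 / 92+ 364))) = -180224 / 1984095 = -0.09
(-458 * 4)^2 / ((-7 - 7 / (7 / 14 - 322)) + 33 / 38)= -82005977216 / 149287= -549317.60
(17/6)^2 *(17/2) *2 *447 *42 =5124259/2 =2562129.50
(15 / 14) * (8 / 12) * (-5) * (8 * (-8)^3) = 102400 / 7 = 14628.57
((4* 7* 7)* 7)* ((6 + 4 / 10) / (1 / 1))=43904 / 5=8780.80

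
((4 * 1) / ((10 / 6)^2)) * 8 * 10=115.20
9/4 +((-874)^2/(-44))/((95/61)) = -2451949/220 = -11145.22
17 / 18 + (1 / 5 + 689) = 690.14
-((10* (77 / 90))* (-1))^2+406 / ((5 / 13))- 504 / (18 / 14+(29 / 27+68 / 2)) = 336950572 / 347895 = 968.54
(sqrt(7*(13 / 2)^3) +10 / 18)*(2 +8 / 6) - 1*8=-166 / 27 +65*sqrt(182) / 6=140.00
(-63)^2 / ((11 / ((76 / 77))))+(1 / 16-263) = 180425 / 1936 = 93.19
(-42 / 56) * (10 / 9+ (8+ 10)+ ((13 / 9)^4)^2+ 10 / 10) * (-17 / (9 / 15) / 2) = 71461544675 / 172186884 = 415.02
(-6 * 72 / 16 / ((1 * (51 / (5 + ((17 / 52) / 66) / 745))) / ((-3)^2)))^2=119144992936951881 / 209924166337600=567.56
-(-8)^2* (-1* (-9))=-576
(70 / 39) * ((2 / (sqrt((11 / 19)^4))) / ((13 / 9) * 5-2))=151620 / 73931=2.05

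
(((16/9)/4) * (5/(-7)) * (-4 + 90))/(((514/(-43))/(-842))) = -31137160/16191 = -1923.12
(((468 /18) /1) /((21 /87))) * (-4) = -430.86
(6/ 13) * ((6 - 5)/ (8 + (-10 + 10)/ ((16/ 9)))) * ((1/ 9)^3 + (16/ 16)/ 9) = 41/ 6318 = 0.01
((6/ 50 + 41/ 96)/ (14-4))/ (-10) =-1313/ 240000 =-0.01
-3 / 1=-3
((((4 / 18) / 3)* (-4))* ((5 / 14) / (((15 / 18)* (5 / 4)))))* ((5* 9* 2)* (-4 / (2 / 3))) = 384 / 7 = 54.86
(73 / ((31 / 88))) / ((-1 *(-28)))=1606 / 217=7.40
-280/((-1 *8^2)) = 4.38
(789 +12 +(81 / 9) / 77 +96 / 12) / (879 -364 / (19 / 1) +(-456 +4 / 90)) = 53268210 / 26589871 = 2.00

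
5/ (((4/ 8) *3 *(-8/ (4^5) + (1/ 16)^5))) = -10485760/ 24573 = -426.72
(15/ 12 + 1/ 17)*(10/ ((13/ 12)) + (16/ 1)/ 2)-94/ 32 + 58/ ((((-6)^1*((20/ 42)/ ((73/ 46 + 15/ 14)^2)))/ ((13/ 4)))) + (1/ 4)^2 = -446.57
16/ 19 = 0.84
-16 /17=-0.94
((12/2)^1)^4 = 1296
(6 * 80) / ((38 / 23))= 5520 / 19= 290.53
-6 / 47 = -0.13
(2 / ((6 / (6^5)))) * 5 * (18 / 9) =25920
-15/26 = -0.58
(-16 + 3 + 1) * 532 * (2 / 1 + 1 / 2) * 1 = -15960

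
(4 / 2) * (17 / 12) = 2.83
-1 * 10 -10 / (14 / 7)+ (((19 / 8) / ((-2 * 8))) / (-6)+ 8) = -5357 / 768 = -6.98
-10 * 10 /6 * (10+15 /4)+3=-1357 /6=-226.17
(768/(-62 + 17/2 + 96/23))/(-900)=2944/170175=0.02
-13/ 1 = -13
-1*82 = -82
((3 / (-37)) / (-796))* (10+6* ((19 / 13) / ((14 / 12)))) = 0.00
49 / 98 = 1 / 2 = 0.50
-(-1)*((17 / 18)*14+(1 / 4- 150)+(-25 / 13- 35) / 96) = -64075 / 468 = -136.91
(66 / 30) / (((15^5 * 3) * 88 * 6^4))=1 / 118098000000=0.00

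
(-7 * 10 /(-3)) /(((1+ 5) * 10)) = 7 /18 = 0.39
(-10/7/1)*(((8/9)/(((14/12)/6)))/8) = -40/49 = -0.82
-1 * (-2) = 2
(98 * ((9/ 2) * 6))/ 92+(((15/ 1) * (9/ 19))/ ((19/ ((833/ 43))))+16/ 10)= 134261759/ 3570290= 37.61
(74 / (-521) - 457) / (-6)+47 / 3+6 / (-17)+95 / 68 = 3291301 / 35428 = 92.90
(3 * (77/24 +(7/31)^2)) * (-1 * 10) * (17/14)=-912815/7688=-118.73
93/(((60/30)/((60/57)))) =930/19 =48.95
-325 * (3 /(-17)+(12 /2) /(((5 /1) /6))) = -38805 /17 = -2282.65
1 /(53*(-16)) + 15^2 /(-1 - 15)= -5963 /424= -14.06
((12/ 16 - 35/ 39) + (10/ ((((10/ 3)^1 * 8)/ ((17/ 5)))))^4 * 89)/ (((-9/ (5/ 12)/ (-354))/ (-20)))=-1384570267589/ 17971200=-77043.84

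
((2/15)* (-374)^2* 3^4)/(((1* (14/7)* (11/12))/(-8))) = -32959872/5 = -6591974.40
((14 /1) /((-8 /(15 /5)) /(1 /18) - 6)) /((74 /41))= -287 /1998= -0.14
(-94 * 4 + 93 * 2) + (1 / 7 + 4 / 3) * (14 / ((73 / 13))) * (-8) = -48058 / 219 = -219.44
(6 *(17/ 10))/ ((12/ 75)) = 255/ 4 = 63.75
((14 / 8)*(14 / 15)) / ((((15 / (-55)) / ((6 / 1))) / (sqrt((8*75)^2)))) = -21560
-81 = -81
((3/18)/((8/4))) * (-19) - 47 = -583/12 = -48.58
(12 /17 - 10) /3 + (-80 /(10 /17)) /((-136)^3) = -171901 /55488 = -3.10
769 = 769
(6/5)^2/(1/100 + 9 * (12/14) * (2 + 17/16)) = 288/4727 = 0.06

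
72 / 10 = 7.20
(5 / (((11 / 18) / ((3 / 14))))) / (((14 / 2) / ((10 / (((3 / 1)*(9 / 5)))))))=250 / 539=0.46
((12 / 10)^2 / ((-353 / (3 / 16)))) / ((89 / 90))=-243 / 314170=-0.00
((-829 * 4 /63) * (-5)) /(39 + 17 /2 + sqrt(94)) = 3150200 /544887- 66320 * sqrt(94) /544887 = 4.60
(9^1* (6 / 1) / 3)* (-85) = -1530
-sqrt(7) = -2.65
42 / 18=7 / 3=2.33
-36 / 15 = -12 / 5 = -2.40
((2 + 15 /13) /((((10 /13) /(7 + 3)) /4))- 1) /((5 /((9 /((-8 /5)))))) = -1467 /8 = -183.38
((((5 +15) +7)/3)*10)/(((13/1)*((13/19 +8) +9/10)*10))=570/7891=0.07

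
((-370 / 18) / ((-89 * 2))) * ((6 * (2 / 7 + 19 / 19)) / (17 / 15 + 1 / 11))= 91575 / 125846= 0.73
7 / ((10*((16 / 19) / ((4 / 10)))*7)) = 19 / 400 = 0.05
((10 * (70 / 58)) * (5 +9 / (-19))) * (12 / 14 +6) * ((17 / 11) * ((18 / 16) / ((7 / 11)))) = 3947400 / 3857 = 1023.44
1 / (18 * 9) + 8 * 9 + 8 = 12961 / 162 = 80.01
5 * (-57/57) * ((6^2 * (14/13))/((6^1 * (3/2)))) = -280/13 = -21.54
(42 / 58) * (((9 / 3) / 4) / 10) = 63 / 1160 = 0.05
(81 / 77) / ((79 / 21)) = 243 / 869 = 0.28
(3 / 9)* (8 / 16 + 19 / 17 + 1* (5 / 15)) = 199 / 306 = 0.65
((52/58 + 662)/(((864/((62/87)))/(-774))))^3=-45084185946923031/594823321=-75794247.39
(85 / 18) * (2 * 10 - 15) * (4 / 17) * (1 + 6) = 350 / 9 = 38.89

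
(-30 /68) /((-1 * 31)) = 15 /1054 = 0.01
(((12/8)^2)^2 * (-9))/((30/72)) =-109.35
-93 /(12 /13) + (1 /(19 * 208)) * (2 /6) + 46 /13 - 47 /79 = -91607813 /936624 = -97.81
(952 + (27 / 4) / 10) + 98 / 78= 1488133 / 1560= 953.93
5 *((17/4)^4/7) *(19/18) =7934495/32256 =245.99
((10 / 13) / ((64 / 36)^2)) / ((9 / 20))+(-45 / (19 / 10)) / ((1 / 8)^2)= -11976525 / 7904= -1515.25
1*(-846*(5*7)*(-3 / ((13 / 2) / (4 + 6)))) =1776600 / 13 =136661.54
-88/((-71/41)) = 3608/71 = 50.82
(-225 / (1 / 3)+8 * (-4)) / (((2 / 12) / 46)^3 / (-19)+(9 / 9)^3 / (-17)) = 4801193199936 / 399466961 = 12019.00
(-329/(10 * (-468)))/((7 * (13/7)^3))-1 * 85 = -873950479/10281960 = -85.00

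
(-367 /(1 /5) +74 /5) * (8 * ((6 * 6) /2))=-1310544 /5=-262108.80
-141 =-141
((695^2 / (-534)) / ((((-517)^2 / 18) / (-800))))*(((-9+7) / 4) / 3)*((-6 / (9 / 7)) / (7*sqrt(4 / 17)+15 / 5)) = -45983980000 / 1022915003+37869160000*sqrt(17) / 3068745009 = 5.93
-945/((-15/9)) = 567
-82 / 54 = -41 / 27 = -1.52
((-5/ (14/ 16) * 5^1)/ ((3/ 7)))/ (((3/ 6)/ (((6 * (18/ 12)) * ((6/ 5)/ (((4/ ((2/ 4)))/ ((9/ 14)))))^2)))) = -2187/ 196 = -11.16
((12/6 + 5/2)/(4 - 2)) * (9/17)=81/68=1.19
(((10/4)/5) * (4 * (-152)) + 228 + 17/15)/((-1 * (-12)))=-1123/180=-6.24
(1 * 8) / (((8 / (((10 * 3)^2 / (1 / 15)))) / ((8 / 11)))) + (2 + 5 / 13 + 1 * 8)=1405485 / 143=9828.57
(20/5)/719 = 0.01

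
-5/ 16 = -0.31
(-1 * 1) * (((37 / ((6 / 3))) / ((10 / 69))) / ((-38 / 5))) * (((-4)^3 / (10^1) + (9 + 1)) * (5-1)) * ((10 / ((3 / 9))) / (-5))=-137862 / 95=-1451.18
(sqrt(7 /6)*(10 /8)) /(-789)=-5*sqrt(42) /18936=-0.00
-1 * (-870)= 870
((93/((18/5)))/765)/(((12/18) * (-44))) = -31/26928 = -0.00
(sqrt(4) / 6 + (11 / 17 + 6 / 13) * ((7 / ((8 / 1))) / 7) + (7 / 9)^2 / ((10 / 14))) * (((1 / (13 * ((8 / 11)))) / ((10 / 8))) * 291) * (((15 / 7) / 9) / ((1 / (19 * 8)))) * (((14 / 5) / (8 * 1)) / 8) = 19144381817 / 372340800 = 51.42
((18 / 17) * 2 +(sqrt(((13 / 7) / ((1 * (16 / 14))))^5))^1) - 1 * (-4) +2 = 11.48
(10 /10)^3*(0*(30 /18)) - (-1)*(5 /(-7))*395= -1975 /7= -282.14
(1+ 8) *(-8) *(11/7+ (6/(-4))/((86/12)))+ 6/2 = -28617/301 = -95.07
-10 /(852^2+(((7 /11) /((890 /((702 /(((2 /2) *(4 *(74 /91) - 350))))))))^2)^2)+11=692675397153220336101477949746745211 /62970569511922234405118870185713201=11.00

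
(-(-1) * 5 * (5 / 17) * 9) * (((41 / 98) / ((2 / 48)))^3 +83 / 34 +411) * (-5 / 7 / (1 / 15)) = -96238776121875 / 476007854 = -202178.97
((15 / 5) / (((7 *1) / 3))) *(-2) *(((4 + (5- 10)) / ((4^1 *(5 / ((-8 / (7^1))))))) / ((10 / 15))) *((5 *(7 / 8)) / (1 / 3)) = -81 / 28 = -2.89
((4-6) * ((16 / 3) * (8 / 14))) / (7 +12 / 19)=-2432 / 3045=-0.80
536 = 536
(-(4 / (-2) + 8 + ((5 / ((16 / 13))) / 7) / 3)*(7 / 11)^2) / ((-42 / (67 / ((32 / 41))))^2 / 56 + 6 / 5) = -549613565515 / 263900035872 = -2.08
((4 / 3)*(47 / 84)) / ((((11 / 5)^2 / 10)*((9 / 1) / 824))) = 9682000 / 68607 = 141.12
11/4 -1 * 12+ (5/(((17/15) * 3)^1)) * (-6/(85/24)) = -13573/1156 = -11.74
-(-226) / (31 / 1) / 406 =113 / 6293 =0.02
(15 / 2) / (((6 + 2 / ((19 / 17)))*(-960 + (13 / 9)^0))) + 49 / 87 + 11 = 285542389 / 24696168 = 11.56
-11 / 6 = -1.83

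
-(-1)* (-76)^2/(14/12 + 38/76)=17328/5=3465.60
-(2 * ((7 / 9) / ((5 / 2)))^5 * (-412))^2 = -196396968616984576 / 34050628916015625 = -5.77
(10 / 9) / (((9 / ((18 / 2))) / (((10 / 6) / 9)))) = 50 / 243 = 0.21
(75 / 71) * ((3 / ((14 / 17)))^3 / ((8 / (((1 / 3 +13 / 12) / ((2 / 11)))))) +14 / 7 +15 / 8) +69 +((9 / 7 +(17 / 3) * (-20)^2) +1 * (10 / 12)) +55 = 30506195201 / 12468736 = 2446.61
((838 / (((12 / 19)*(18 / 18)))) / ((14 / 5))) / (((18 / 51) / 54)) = 2030055 / 28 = 72501.96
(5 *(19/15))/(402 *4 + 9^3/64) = 1216/310923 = 0.00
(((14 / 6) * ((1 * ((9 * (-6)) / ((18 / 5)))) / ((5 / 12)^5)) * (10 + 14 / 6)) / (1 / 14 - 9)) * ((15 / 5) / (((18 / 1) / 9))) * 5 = 451132416 / 15625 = 28872.47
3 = 3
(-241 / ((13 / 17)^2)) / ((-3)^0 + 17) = -22.90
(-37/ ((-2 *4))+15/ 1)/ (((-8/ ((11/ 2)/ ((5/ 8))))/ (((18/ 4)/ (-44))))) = 1413/ 640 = 2.21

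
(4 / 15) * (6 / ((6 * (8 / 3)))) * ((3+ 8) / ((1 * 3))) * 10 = 3.67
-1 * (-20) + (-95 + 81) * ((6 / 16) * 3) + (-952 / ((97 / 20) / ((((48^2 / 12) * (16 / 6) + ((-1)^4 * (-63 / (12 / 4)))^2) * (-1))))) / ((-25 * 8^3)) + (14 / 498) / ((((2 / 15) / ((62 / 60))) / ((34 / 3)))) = -45765649 / 5796720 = -7.90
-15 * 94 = -1410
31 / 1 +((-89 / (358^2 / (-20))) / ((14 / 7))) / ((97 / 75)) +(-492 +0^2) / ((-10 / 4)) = 7080138481 / 31079770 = 227.81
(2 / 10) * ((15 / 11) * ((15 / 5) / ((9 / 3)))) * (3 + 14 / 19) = 213 / 209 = 1.02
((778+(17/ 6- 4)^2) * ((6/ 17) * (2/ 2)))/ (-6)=-28057/ 612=-45.84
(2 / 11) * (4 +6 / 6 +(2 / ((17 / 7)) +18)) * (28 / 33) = 7560 / 2057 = 3.68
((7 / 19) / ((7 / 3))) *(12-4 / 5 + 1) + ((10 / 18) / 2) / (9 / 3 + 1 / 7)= 75793 / 37620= 2.01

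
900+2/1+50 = 952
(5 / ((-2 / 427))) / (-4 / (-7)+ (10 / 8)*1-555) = 1.93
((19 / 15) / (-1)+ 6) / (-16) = -71 / 240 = -0.30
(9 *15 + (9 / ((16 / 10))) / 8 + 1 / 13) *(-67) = -7568923 / 832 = -9097.26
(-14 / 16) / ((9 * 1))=-7 / 72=-0.10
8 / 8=1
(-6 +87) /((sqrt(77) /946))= 6966 *sqrt(77) /7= 8732.34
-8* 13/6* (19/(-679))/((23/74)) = 73112/46851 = 1.56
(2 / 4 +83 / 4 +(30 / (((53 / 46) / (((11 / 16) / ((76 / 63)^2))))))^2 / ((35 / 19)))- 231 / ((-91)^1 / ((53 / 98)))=5266374786777847 / 50270351552512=104.76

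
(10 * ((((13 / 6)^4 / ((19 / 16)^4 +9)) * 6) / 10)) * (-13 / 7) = -3041632256 / 136107405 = -22.35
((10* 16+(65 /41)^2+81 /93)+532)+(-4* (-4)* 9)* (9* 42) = 2872743126 /52111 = 55127.38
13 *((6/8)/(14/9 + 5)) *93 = 32643/236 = 138.32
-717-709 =-1426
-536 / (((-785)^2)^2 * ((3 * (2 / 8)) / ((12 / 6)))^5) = -17563648 / 92275179901875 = -0.00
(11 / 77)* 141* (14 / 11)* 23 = 6486 / 11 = 589.64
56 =56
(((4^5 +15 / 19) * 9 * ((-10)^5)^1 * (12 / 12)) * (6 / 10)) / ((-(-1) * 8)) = -1314292500 / 19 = -69173289.47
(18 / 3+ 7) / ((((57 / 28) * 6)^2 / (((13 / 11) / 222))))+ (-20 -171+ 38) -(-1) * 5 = -5284066066 / 35703261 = -148.00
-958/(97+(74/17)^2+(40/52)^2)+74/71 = -2900864984/404126391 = -7.18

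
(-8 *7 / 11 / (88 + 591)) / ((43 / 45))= -0.01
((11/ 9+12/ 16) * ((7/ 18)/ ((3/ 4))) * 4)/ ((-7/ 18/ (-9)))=284/ 3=94.67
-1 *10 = -10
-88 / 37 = -2.38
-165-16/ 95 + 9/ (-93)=-486706/ 2945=-165.27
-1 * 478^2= -228484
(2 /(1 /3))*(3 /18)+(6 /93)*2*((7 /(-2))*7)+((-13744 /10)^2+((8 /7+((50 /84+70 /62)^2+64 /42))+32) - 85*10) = 80020445151061 /42380100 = 1888160.84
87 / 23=3.78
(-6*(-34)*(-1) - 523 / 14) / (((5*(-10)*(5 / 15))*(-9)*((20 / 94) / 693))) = -5240829 / 1000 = -5240.83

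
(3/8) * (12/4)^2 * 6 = 81/4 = 20.25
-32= -32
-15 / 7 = -2.14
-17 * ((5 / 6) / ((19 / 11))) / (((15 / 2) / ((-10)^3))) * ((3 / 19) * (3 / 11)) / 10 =1700 / 361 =4.71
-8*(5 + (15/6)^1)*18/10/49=-108/49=-2.20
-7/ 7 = -1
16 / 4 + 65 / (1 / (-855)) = -55571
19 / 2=9.50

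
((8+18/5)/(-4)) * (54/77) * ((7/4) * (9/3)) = -2349/220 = -10.68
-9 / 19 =-0.47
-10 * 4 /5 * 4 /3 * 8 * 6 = -512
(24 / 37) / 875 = 24 / 32375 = 0.00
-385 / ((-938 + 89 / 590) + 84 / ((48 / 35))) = 454300 / 1034387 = 0.44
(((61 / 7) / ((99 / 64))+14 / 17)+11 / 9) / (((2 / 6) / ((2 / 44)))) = 90469 / 86394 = 1.05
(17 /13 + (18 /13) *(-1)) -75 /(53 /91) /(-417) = 22208 /95771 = 0.23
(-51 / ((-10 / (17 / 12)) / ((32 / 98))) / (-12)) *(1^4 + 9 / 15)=-1156 / 3675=-0.31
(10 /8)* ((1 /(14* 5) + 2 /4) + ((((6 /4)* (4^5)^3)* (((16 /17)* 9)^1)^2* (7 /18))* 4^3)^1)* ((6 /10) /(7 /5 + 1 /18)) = 392756548557935187 /265013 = 1482027480002.62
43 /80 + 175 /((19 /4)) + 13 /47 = 2690159 /71440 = 37.66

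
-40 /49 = -0.82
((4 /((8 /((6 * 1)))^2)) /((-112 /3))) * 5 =-135 /448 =-0.30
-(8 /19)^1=-8 /19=-0.42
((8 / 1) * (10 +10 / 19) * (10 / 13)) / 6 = 8000 / 741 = 10.80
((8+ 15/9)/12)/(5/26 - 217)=-377/101466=-0.00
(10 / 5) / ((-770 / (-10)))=2 / 77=0.03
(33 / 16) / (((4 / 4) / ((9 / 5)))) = 297 / 80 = 3.71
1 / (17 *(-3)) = -1 / 51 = -0.02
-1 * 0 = 0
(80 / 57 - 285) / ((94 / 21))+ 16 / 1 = -84579 / 1786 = -47.36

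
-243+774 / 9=-157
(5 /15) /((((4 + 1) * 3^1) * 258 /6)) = 1 /1935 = 0.00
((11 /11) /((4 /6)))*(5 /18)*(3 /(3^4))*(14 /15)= 7 /486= 0.01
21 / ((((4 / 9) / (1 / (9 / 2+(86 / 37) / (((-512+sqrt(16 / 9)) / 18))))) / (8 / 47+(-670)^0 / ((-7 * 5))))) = 9905529 / 6539110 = 1.51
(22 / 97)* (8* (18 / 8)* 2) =792 / 97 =8.16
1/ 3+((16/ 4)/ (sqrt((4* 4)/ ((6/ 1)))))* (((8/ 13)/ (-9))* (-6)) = 1/ 3+16* sqrt(6)/ 39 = 1.34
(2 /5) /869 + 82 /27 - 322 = -37419086 /117315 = -318.96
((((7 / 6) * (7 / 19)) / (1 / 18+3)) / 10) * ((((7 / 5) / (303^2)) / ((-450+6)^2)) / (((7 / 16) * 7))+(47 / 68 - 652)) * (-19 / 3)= 12274199374494169 / 211530414843000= 58.03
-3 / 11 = -0.27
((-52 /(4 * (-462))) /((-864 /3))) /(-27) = 0.00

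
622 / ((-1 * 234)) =-311 / 117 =-2.66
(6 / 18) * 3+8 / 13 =21 / 13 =1.62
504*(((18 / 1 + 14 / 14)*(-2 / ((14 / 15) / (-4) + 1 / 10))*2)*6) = 1723680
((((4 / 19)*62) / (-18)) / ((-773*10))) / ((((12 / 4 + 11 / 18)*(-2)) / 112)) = -0.00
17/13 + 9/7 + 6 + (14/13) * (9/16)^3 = 1637257/186368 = 8.79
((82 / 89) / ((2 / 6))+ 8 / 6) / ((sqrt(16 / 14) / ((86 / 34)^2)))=1011403 * sqrt(14) / 154326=24.52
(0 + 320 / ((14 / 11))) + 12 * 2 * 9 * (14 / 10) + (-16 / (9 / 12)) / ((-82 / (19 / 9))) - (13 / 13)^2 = 21440623 / 38745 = 553.38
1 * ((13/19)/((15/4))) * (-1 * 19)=-52/15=-3.47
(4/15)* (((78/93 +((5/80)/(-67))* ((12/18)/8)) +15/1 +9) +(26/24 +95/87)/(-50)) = 7168727213/1084194000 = 6.61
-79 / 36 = -2.19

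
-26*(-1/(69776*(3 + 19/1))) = 13/767536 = 0.00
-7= -7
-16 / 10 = -8 / 5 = -1.60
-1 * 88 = -88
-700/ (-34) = 350/ 17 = 20.59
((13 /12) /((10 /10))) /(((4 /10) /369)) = 7995 /8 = 999.38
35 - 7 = 28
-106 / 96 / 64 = -53 / 3072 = -0.02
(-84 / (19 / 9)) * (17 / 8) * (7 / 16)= -22491 / 608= -36.99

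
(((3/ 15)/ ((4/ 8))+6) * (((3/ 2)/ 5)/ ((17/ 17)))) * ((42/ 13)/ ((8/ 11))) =2772/ 325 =8.53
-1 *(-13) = 13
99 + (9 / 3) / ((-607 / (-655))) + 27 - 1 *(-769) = 545230 / 607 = 898.24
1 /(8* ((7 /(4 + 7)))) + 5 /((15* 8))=0.24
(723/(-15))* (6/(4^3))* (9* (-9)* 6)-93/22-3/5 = 1928331/880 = 2191.29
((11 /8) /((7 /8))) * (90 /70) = 99 /49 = 2.02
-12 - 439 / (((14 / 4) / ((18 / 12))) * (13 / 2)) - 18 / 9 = -3908 / 91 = -42.95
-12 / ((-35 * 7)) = 12 / 245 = 0.05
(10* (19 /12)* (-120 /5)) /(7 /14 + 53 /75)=-314.92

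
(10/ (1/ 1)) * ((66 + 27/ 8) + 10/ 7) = 19825/ 28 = 708.04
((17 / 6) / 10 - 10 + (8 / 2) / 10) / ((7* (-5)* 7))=559 / 14700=0.04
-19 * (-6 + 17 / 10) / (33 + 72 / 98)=2.42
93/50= 1.86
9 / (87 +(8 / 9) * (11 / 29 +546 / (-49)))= 16443 / 141469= 0.12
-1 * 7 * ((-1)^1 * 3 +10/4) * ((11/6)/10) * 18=231/20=11.55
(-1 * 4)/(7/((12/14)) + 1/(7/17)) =-168/445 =-0.38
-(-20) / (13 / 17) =26.15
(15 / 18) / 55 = 1 / 66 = 0.02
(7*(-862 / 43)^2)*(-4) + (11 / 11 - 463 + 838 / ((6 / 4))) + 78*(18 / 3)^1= -59283490 / 5547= -10687.49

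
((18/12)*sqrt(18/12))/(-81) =-sqrt(6)/108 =-0.02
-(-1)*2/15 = 2/15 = 0.13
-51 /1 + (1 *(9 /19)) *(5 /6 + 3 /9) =-1917 /38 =-50.45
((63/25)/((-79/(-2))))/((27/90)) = 84/395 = 0.21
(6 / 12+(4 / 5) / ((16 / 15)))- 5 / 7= 15 / 28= 0.54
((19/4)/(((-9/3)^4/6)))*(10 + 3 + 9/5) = 703/135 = 5.21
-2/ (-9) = 2/ 9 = 0.22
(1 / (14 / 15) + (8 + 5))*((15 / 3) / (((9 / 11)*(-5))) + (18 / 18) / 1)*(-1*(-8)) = -1576 / 63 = -25.02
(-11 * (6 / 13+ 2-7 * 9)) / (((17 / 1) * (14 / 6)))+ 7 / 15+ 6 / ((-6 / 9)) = 191549 / 23205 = 8.25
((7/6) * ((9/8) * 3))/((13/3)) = 189/208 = 0.91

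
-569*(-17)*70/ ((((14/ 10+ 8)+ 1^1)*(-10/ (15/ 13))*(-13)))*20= 25391625/ 2197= 11557.41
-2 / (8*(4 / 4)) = -1 / 4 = -0.25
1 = 1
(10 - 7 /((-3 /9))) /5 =31 /5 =6.20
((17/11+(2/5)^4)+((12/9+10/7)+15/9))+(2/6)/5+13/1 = 2752696/144375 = 19.07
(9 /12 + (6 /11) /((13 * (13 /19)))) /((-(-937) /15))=0.01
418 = 418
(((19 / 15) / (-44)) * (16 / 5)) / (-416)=19 / 85800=0.00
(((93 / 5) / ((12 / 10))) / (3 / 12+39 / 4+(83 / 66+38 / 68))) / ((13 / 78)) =52173 / 6629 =7.87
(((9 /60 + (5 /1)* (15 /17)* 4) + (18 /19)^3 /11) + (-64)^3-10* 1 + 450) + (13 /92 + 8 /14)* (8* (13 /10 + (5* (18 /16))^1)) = -540310550329051 /2065039130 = -261646.64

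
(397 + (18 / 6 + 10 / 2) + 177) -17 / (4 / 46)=773 / 2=386.50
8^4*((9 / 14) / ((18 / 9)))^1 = 9216 / 7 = 1316.57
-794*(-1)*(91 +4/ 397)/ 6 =36131/ 3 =12043.67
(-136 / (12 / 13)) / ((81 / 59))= -26078 / 243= -107.32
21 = 21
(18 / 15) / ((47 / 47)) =6 / 5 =1.20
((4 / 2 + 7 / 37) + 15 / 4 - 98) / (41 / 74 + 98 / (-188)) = -640375 / 228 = -2808.66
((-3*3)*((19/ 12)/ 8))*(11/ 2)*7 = -4389/ 64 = -68.58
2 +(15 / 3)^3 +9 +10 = 146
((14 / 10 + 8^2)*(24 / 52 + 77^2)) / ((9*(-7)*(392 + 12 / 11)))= -92422517 / 5902260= -15.66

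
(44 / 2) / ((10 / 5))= 11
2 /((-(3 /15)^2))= -50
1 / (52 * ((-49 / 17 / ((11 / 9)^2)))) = -2057 / 206388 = -0.01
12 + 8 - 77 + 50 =-7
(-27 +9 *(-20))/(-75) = 69/25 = 2.76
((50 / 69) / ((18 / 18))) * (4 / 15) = 40 / 207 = 0.19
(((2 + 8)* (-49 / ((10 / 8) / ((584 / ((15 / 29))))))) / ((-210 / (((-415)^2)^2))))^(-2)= 81 / 316550139364215257275008640000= 0.00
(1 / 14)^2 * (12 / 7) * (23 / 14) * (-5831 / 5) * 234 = -137241 / 35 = -3921.17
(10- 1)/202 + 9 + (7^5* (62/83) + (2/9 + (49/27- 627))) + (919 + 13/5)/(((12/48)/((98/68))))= 663801200303/38477970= 17251.46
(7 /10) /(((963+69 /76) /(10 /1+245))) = 4522 /24419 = 0.19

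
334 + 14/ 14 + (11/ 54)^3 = 52751771/ 157464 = 335.01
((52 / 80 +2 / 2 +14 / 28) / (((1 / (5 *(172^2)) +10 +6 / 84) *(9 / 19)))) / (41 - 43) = -21148862 / 93855303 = -0.23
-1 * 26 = -26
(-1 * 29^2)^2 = 707281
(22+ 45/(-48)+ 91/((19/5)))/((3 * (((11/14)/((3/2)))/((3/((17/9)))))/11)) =2586087/5168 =500.40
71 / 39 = 1.82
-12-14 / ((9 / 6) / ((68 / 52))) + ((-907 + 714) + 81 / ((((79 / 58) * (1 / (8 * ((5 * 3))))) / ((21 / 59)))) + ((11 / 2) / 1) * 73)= 2724.30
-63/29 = -2.17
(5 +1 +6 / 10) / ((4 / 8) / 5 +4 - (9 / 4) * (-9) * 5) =132 / 2107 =0.06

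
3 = 3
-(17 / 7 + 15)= -122 / 7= -17.43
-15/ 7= -2.14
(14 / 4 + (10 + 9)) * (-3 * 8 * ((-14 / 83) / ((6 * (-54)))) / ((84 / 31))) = -155 / 1494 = -0.10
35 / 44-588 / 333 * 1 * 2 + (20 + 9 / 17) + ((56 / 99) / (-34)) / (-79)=350134909 / 19677636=17.79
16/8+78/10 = 49/5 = 9.80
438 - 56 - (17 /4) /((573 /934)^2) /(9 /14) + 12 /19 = 20496368012 /56144259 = 365.07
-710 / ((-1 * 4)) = 355 / 2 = 177.50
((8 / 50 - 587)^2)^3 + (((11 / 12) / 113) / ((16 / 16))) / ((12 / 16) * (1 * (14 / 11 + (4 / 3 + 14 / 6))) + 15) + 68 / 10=2782004550167146909652126161312 / 68114501953125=40843057945012432.90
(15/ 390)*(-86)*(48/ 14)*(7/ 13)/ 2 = -516/ 169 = -3.05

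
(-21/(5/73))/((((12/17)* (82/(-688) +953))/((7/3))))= -5229574/4916865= -1.06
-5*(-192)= 960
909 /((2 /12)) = 5454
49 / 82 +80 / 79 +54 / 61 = 986103 / 395158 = 2.50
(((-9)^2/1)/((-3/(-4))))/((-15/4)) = -144/5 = -28.80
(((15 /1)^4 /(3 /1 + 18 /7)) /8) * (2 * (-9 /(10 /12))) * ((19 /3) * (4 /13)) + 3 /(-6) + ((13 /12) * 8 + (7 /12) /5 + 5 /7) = -3392856349 /70980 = -47800.17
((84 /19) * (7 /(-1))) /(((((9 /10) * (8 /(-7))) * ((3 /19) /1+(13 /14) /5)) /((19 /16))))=1140475 /10968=103.98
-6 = -6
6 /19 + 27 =519 /19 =27.32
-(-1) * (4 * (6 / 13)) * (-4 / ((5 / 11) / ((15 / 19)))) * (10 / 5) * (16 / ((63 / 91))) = -11264 / 19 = -592.84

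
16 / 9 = 1.78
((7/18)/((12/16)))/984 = 7/13284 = 0.00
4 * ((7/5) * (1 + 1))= 56/5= 11.20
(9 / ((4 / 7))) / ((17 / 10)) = 315 / 34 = 9.26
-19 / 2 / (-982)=19 / 1964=0.01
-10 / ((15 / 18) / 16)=-192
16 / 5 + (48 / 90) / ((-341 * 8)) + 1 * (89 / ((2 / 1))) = 487969 / 10230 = 47.70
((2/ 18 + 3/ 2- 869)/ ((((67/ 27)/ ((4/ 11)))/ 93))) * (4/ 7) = -34848216/ 5159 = -6754.84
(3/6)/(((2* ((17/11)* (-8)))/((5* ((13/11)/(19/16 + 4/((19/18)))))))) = -1235/51442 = -0.02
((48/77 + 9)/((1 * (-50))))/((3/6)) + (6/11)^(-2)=206249/69300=2.98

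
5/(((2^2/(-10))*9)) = -25/18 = -1.39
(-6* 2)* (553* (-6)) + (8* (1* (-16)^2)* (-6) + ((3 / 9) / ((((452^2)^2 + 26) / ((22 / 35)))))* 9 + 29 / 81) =542920024852324156 / 19722208798845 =27528.36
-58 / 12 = -29 / 6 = -4.83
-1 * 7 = -7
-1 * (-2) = 2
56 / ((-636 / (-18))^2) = 126 / 2809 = 0.04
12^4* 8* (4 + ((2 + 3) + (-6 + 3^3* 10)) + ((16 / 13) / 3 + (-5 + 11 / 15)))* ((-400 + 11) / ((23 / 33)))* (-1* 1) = 37254257289216 / 1495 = 24919235644.96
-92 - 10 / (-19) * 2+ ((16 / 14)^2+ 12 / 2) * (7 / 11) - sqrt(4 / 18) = -126254 / 1463 - sqrt(2) / 3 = -86.77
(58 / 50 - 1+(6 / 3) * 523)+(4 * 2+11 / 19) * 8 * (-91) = -2469674 / 475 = -5199.31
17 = 17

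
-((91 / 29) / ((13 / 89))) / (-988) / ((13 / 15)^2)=140175 / 4842188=0.03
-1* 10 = -10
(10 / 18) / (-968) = -5 / 8712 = -0.00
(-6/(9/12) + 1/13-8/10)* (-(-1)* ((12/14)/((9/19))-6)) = 2376/65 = 36.55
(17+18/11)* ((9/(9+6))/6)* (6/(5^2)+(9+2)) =11521/550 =20.95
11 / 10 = 1.10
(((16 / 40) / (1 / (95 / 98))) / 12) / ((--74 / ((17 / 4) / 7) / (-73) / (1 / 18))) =-0.00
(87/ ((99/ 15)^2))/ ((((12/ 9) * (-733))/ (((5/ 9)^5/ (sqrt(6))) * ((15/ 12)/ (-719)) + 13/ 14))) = -9425/ 4966808 + 11328125 * sqrt(6)/ 361494767623968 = -0.00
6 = 6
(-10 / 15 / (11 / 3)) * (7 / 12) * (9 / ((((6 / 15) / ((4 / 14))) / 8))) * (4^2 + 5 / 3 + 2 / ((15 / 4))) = -1092 / 11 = -99.27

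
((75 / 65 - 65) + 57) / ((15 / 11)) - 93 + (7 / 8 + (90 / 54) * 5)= -138547 / 1560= -88.81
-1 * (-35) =35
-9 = -9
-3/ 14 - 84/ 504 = -0.38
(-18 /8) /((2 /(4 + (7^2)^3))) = -1058877 /8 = -132359.62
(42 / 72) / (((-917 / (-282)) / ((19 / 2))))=893 / 524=1.70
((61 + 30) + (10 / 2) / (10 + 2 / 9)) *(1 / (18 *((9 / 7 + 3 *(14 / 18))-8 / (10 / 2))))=294595 / 117024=2.52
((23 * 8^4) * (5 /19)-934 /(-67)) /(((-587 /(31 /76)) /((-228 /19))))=2936700618 /14197769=206.84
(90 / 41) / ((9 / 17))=170 / 41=4.15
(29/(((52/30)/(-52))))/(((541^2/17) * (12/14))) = -17255/292681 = -0.06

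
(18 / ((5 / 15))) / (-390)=-9 / 65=-0.14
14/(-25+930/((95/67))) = 266/11987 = 0.02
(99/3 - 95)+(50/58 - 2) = -1831/29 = -63.14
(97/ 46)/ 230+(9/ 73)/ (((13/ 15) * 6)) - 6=-59912417/ 10040420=-5.97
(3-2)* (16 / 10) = 8 / 5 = 1.60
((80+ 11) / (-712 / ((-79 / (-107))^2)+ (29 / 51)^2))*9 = -13294696779 / 21197291807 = -0.63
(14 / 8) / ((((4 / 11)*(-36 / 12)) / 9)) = -231 / 16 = -14.44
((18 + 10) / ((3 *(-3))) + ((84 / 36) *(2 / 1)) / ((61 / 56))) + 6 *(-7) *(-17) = 392630 / 549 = 715.17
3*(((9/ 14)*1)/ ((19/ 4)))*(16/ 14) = 432/ 931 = 0.46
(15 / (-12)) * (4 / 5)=-1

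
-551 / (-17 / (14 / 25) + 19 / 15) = 115710 / 6109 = 18.94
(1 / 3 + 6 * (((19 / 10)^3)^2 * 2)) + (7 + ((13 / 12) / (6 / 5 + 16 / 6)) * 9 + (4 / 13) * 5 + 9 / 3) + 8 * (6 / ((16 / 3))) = 166241142983 / 282750000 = 587.94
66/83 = 0.80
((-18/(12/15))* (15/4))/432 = -25/128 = -0.20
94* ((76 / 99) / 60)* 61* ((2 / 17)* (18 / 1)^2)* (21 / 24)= 2287866 / 935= 2446.92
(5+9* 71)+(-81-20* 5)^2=33405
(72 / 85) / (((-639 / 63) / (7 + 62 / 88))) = -42714 / 66385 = -0.64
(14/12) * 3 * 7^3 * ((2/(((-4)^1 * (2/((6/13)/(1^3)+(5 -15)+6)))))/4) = 55223/208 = 265.50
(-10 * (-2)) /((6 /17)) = 170 /3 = 56.67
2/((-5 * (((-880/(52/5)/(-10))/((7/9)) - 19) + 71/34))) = 6188/93325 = 0.07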